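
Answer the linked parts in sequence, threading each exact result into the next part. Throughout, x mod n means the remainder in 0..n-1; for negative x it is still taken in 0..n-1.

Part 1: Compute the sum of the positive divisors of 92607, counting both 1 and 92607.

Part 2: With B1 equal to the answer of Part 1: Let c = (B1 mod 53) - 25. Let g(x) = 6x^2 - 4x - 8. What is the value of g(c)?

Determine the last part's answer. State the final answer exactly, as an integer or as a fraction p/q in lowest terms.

1864

Part 1: 92607 = 3 * 30869; sigma = (1 + 3) * (1 + 30869) = 4 * 30870 = 123480; answer 123480
Part 2: B1 = 123480; c = 18; 6*(18)^2 - 4*(18)^1 - 8 = (1944) + (-72) + (-8) = 1864; answer 1864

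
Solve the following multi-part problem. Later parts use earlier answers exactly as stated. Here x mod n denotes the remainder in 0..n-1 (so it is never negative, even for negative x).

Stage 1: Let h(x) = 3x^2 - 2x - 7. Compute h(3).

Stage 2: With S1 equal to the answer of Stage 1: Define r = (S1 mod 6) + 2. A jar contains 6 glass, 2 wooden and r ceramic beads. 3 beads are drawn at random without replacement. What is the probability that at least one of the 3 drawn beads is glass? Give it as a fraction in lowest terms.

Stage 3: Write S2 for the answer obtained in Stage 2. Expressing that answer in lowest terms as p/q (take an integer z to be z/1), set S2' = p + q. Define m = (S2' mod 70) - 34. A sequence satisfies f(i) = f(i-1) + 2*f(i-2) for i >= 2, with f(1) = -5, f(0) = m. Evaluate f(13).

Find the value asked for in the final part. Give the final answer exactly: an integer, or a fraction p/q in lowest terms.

-49145

Stage 1: 3*(3)^2 - 2*(3)^1 - 7 = (27) + (-6) + (-7) = 14; answer 14
Stage 2: S1 = 14; r = 4; total draws C(12,3) = 220; complement C(6,3) = 20; favorable 220 - 20 = 200; P = 10/11; answer 10/11
Stage 3: S2 = 10/11; threaded value p + q = 21; m = -13; f(2) = 1*(-5) + 2*(-13) = -31; iterating: f(2)=-31, f(3)=-41, f(4)=-103, f(5)=-185, f(6)=-391, f(7)=-761, f(8)=-1543, f(9)=-3065, f(10)=-6151, f(11)=-12281, f(12)=-24583, f(13)=-49145; answer -49145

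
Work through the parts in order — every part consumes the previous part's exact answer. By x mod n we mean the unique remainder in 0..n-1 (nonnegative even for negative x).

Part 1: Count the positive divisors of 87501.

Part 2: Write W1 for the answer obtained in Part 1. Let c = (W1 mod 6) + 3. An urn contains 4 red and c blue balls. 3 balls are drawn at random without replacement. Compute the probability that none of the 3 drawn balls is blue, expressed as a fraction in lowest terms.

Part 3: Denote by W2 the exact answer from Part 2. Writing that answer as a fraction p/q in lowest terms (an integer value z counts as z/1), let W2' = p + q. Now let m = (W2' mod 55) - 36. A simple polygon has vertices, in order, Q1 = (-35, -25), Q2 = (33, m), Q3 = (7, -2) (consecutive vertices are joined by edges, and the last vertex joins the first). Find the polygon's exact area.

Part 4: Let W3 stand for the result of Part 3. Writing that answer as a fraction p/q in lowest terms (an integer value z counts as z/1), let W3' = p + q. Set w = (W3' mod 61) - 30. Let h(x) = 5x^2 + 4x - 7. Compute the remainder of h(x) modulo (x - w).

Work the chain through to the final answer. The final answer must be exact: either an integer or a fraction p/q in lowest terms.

Part 1: 87501 = 3 * 29167; number of divisors = (1+1) * (1+1) = 4; answer 4
Part 2: W1 = 4; c = 7; total draws C(11,3) = 165; favorable C(4,3) = 4; P = 4/165; answer 4/165
Part 3: W2 = 4/165; threaded value p + q = 169; m = -32; cross terms: (-35*-32 - 33*-25)=1945, (33*-2 - 7*-32)=158, (7*-25 - -35*-2)=-245; twice the area = |1858| = 1858; area = 929; answer 929
Part 4: W3 = 929; threaded value p + q = 930; w = -15; remainder = value at the root: 5*(-15)^2 + 4*(-15)^1 - 7 = (1125) + (-60) + (-7) = 1058; answer 1058

1058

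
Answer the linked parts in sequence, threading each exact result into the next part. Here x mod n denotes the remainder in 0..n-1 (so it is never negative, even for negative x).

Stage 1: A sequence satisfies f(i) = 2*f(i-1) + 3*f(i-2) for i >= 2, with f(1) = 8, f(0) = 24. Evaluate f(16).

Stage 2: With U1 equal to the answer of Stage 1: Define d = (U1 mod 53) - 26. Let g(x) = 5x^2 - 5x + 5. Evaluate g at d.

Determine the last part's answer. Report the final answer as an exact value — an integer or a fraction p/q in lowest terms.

Stage 1: f(2) = 2*(8) + 3*(24) = 88; iterating: f(2)=88, f(3)=200, f(4)=664, f(5)=1928, f(6)=5848, f(7)=17480, f(8)=52504, f(9)=157448, f(10)=472408, f(11)=1417160, f(12)=4251544, f(13)=12754568, f(14)=38263768, f(15)=114791240, f(16)=344373784; answer 344373784
Stage 2: U1 = 344373784; d = 4; 5*(4)^2 - 5*(4)^1 + 5 = (80) + (-20) + (5) = 65; answer 65

65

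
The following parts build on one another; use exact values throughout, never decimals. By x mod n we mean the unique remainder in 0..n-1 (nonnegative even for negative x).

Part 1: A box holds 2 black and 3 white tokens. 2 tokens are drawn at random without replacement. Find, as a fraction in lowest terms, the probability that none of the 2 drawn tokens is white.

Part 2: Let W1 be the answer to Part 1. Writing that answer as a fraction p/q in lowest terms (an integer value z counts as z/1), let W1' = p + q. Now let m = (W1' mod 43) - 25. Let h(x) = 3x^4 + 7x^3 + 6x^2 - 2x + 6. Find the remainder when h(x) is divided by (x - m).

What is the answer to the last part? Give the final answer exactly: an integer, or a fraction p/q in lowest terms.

Part 1: total draws C(5,2) = 10; favorable C(2,2) = 1; P = 1/10; answer 1/10
Part 2: W1 = 1/10; threaded value p + q = 11; m = -14; remainder = value at the root: 3*(-14)^4 + 7*(-14)^3 + 6*(-14)^2 - 2*(-14)^1 + 6 = (115248) + (-19208) + (1176) + (28) + (6) = 97250; answer 97250

97250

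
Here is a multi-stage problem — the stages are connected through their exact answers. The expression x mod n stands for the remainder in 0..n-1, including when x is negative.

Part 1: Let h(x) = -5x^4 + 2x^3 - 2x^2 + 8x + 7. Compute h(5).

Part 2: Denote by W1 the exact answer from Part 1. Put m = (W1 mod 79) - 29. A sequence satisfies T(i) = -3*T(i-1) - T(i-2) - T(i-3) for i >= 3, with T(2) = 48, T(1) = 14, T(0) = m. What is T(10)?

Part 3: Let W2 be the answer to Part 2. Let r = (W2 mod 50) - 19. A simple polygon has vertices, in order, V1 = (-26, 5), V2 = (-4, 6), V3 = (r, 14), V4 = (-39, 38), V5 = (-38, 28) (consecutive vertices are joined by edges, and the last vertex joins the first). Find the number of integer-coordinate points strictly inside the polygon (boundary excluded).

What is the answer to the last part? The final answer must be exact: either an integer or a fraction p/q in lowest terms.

Part 1: -5*(5)^4 + 2*(5)^3 - 2*(5)^2 + 8*(5)^1 + 7 = (-3125) + (250) + (-50) + (40) + (7) = -2878; answer -2878
Part 2: W1 = -2878; m = 16; T(3) = -3*(48) - 1*(14) - 1*(16) = -174; iterating: T(3)=-174, T(4)=460, T(5)=-1254, T(6)=3476, T(7)=-9634, T(8)=26680, T(9)=-73882, T(10)=204600; answer 204600
Part 3: W2 = 204600; r = -19; cross terms: (-26*6 - -4*5)=-136, (-4*14 - -19*6)=58, (-19*38 - -39*14)=-176, (-39*28 - -38*38)=352, (-38*5 - -26*28)=538; twice the area = |636| = 636; area = 318; boundary points = 1 + 1 + 4 + 1 + 1 = 8; strictly interior points = area - boundary/2 + 1 = 315; answer 315

315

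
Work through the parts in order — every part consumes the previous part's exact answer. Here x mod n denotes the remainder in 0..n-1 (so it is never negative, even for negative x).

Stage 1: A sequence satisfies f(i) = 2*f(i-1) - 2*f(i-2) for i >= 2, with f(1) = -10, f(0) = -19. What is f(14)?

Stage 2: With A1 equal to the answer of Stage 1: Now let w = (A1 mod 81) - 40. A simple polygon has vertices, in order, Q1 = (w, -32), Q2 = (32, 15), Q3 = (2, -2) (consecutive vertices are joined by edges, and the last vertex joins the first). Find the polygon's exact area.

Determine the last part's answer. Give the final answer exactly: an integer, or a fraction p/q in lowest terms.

1257/2

Stage 1: f(2) = 2*(-10) - 2*(-19) = 18; iterating: f(2)=18, f(3)=56, f(4)=76, f(5)=40, f(6)=-72, f(7)=-224, f(8)=-304, f(9)=-160, f(10)=288, f(11)=896, f(12)=1216, f(13)=640, f(14)=-1152; answer -1152
Stage 2: A1 = -1152; w = 23; cross terms: (23*15 - 32*-32)=1369, (32*-2 - 2*15)=-94, (2*-32 - 23*-2)=-18; twice the area = |1257| = 1257; area = 1257/2; answer 1257/2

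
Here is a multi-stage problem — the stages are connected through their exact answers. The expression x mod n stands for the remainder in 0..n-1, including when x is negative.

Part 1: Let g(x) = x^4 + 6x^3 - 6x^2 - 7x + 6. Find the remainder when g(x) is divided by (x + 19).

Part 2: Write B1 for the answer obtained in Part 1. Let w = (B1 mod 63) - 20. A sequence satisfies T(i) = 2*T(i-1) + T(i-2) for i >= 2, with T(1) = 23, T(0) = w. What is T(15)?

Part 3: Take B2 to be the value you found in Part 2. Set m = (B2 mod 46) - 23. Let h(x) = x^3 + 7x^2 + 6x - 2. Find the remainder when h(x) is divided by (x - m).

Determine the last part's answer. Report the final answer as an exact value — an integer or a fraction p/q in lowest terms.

-114

Part 1: remainder = value at the root: 1*(-19)^4 + 6*(-19)^3 - 6*(-19)^2 - 7*(-19)^1 + 6 = (130321) + (-41154) + (-2166) + (133) + (6) = 87140; answer 87140
Part 2: B1 = 87140; w = -9; T(2) = 2*(23) + 1*(-9) = 37; iterating: T(2)=37, T(3)=97, T(4)=231, T(5)=559, T(6)=1349, T(7)=3257, T(8)=7863, T(9)=18983, T(10)=45829, T(11)=110641, T(12)=267111, T(13)=644863, T(14)=1556837, T(15)=3758537; answer 3758537
Part 3: B2 = 3758537; m = -8; remainder = value at the root: 1*(-8)^3 + 7*(-8)^2 + 6*(-8)^1 - 2 = (-512) + (448) + (-48) + (-2) = -114; answer -114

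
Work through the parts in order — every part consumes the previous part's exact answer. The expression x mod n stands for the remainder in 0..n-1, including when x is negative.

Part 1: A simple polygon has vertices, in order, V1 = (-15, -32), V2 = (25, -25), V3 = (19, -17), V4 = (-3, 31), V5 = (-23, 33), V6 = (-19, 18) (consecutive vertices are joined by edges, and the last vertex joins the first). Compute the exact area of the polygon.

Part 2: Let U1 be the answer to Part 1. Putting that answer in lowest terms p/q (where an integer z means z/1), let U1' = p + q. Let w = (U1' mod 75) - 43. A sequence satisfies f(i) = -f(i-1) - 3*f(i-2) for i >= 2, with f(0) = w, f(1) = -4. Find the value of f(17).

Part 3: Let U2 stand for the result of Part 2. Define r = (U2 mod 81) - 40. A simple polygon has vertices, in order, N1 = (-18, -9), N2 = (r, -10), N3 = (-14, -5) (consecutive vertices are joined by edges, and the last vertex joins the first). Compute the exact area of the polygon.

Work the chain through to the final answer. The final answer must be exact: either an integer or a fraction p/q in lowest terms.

14

Part 1: cross terms: (-15*-25 - 25*-32)=1175, (25*-17 - 19*-25)=50, (19*31 - -3*-17)=538, (-3*33 - -23*31)=614, (-23*18 - -19*33)=213, (-19*-32 - -15*18)=878; twice the area = |3468| = 3468; area = 1734; answer 1734
Part 2: U1 = 1734; threaded value p + q = 1735; w = -33; f(2) = -1*(-4) - 3*(-33) = 103; iterating: f(2)=103, f(3)=-91, f(4)=-218, f(5)=491, f(6)=163, f(7)=-1636, f(8)=1147, f(9)=3761, f(10)=-7202, f(11)=-4081, f(12)=25687, f(13)=-13444, f(14)=-63617, f(15)=103949, f(16)=86902, f(17)=-398749; answer -398749
Part 3: U2 = -398749; r = -26; cross terms: (-18*-10 - -26*-9)=-54, (-26*-5 - -14*-10)=-10, (-14*-9 - -18*-5)=36; twice the area = |-28| = 28; area = 14; answer 14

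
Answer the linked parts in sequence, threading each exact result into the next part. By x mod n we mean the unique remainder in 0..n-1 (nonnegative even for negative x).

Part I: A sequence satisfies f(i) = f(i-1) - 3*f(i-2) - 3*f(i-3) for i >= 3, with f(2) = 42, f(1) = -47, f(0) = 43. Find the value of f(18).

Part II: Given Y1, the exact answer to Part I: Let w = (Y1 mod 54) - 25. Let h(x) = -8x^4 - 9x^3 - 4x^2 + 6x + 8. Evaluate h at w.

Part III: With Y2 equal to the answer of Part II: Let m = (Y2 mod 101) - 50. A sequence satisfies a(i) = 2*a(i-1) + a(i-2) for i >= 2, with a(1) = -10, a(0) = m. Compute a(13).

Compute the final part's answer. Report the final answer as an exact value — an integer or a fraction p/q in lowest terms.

Part I: f(3) = 1*(42) - 3*(-47) - 3*(43) = 54; iterating: f(3)=54, f(4)=69, f(5)=-219, f(6)=-588, f(7)=-138, f(8)=2283, f(9)=4461, f(10)=-1974, f(11)=-22206, f(12)=-29667, f(13)=42873, f(14)=198492, f(15)=158874, f(16)=-565221, f(17)=-1637319, f(18)=-418278; answer -418278
Part II: Y1 = -418278; w = -19; -8*(-19)^4 - 9*(-19)^3 - 4*(-19)^2 + 6*(-19)^1 + 8 = (-1042568) + (61731) + (-1444) + (-114) + (8) = -982387; answer -982387
Part III: Y2 = -982387; m = -10; a(2) = 2*(-10) + 1*(-10) = -30; iterating: a(2)=-30, a(3)=-70, a(4)=-170, a(5)=-410, a(6)=-990, a(7)=-2390, a(8)=-5770, a(9)=-13930, a(10)=-33630, a(11)=-81190, a(12)=-196010, a(13)=-473210; answer -473210

-473210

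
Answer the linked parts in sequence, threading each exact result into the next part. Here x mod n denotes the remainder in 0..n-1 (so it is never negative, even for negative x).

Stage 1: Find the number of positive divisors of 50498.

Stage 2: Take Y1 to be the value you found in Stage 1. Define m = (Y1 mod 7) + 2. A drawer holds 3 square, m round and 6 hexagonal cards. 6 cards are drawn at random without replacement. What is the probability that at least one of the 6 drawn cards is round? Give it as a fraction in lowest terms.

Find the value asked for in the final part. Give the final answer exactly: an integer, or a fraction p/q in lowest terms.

10/11

Stage 1: 50498 = 2 * 7 * 3607; number of divisors = (1+1) * (1+1) * (1+1) = 8; answer 8
Stage 2: Y1 = 8; m = 3; total draws C(12,6) = 924; complement C(9,6) = 84; favorable 924 - 84 = 840; P = 10/11; answer 10/11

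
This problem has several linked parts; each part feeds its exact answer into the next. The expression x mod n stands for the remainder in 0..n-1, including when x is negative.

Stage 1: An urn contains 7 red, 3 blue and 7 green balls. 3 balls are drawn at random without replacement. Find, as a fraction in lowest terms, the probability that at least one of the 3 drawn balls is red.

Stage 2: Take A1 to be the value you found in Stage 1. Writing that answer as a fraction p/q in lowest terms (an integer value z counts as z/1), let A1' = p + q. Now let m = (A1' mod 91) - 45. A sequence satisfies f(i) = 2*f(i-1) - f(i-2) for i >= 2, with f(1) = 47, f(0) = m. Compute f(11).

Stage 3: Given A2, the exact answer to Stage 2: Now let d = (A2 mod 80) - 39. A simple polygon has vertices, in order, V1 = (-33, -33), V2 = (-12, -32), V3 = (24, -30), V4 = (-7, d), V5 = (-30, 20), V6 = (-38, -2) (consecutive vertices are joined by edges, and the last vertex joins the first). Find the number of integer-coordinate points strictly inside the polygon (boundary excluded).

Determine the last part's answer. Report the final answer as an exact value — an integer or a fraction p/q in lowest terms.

1126

Stage 1: total draws C(17,3) = 680; complement C(10,3) = 120; favorable 680 - 120 = 560; P = 14/17; answer 14/17
Stage 2: A1 = 14/17; threaded value p + q = 31; m = -14; f(2) = 2*(47) - 1*(-14) = 108; iterating: f(2)=108, f(3)=169, f(4)=230, f(5)=291, f(6)=352, f(7)=413, f(8)=474, f(9)=535, f(10)=596, f(11)=657; answer 657
Stage 3: A2 = 657; d = -22; cross terms: (-33*-32 - -12*-33)=660, (-12*-30 - 24*-32)=1128, (24*-22 - -7*-30)=-738, (-7*20 - -30*-22)=-800, (-30*-2 - -38*20)=820, (-38*-33 - -33*-2)=1188; twice the area = |2258| = 2258; area = 1129; boundary points = 1 + 2 + 1 + 1 + 2 + 1 = 8; strictly interior points = area - boundary/2 + 1 = 1126; answer 1126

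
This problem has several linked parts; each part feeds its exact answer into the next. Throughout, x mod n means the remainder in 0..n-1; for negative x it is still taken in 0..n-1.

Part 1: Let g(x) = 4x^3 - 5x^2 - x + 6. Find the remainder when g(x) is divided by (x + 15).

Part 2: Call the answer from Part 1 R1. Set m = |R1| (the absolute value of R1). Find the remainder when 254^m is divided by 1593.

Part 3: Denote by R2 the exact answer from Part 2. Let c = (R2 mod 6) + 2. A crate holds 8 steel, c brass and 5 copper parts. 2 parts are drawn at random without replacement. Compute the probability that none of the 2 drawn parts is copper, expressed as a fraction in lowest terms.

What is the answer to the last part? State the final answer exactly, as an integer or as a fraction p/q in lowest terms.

91/171

Part 1: remainder = value at the root: 4*(-15)^3 - 5*(-15)^2 - 1*(-15)^1 + 6 = (-13500) + (-1125) + (15) + (6) = -14604; answer -14604
Part 2: R1 = -14604; m = 14604; squarings mod 1593: 254^1=254, 254^2=796, 254^4=1195, 254^8=697, 254^16=1537, 254^32=1543, 254^64=907, 254^128=661, 254^256=439, 254^512=1561, 254^1024=1024, 254^2048=382, 254^4096=961, 254^8192=1174; 254^14604 = 254^4 * 254^8 * 254^256 * 254^2048 * 254^4096 * 254^8192 = 64 (mod 1593); answer 64
Part 3: R2 = 64; c = 6; total draws C(19,2) = 171; favorable C(14,2) = 91; P = 91/171; answer 91/171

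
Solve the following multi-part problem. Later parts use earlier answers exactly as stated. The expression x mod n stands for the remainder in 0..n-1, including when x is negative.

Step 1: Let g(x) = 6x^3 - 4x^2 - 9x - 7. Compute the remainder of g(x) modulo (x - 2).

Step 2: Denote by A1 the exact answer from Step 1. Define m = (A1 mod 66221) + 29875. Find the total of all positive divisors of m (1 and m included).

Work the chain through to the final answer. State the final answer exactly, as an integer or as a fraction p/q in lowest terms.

Step 1: remainder = value at the root: 6*(2)^3 - 4*(2)^2 - 9*(2)^1 - 7 = (48) + (-16) + (-18) + (-7) = 7; answer 7
Step 2: A1 = 7; m = 29882; 29882 = 2 * 67 * 223; sigma = (1 + 2) * (1 + 67) * (1 + 223) = 3 * 68 * 224 = 45696; answer 45696

45696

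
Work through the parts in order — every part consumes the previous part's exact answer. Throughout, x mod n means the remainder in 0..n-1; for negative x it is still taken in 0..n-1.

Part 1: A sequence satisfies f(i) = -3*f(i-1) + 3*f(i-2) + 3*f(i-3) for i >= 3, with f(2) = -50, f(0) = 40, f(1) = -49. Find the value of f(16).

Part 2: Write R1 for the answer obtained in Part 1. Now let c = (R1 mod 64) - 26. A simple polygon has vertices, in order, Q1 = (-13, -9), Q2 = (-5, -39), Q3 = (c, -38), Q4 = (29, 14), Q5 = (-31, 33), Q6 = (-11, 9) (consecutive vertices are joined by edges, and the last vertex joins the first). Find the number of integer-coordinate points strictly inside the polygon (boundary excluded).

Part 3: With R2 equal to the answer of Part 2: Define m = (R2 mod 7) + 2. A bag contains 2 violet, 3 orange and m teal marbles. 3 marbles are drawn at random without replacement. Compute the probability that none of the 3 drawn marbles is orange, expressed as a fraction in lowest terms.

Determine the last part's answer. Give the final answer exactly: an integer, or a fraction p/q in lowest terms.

Part 1: f(3) = -3*(-50) + 3*(-49) + 3*(40) = 123; iterating: f(3)=123, f(4)=-666, f(5)=2217, f(6)=-8280, f(7)=29493, f(8)=-106668, f(9)=383643, f(10)=-1382454, f(11)=4978287, f(12)=-17931294, f(13)=64581381, f(14)=-232603164, f(15)=837759753, f(16)=-3017344608; answer -3017344608
Part 2: R1 = -3017344608; c = 6; cross terms: (-13*-39 - -5*-9)=462, (-5*-38 - 6*-39)=424, (6*14 - 29*-38)=1186, (29*33 - -31*14)=1391, (-31*9 - -11*33)=84, (-11*-9 - -13*9)=216; twice the area = |3763| = 3763; area = 3763/2; boundary points = 2 + 1 + 1 + 1 + 4 + 2 = 11; strictly interior points = area - boundary/2 + 1 = 1877; answer 1877
Part 3: R2 = 1877; m = 3; total draws C(8,3) = 56; favorable C(5,3) = 10; P = 5/28; answer 5/28

5/28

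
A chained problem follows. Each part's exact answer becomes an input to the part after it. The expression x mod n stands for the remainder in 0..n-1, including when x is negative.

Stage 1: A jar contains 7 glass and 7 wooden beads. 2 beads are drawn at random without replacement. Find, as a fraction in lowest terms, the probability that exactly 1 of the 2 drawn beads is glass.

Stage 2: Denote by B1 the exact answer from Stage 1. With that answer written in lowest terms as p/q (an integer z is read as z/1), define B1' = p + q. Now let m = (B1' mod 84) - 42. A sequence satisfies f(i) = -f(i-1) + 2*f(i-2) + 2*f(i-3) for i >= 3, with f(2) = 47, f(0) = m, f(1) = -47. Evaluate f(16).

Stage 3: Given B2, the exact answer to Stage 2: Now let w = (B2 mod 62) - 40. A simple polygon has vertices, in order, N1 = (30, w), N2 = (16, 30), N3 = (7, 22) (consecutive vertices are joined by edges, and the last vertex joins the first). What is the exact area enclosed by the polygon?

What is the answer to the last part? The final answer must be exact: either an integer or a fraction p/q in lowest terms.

499/2

Stage 1: total draws C(14,2) = 91; favorable C(7,1)*C(7,1) = 49; P = 7/13; answer 7/13
Stage 2: B1 = 7/13; threaded value p + q = 20; m = -22; f(3) = -1*(47) + 2*(-47) + 2*(-22) = -185; iterating: f(3)=-185, f(4)=185, f(5)=-461, f(6)=461, f(7)=-1013, f(8)=1013, f(9)=-2117, f(10)=2117, f(11)=-4325, f(12)=4325, f(13)=-8741, f(14)=8741, f(15)=-17573, f(16)=17573; answer 17573
Stage 3: B2 = 17573; w = -13; cross terms: (30*30 - 16*-13)=1108, (16*22 - 7*30)=142, (7*-13 - 30*22)=-751; twice the area = |499| = 499; area = 499/2; answer 499/2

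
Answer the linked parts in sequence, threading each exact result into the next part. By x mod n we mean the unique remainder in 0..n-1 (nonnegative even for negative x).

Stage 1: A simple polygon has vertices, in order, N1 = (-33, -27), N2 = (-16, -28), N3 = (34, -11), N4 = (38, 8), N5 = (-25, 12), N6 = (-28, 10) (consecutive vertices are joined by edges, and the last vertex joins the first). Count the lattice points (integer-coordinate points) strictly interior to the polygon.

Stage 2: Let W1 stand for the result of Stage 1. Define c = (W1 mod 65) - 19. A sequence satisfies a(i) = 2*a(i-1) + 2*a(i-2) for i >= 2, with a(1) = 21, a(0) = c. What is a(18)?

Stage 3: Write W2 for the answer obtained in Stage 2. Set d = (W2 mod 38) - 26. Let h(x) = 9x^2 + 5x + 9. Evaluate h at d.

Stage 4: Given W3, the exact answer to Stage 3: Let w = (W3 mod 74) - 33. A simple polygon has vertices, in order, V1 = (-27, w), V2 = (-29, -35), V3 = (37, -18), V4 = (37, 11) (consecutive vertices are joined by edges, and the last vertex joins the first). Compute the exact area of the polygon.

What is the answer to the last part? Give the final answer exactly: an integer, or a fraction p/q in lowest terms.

Stage 1: cross terms: (-33*-28 - -16*-27)=492, (-16*-11 - 34*-28)=1128, (34*8 - 38*-11)=690, (38*12 - -25*8)=656, (-25*10 - -28*12)=86, (-28*-27 - -33*10)=1086; twice the area = |4138| = 4138; area = 2069; boundary points = 1 + 1 + 1 + 1 + 1 + 1 = 6; strictly interior points = area - boundary/2 + 1 = 2067; answer 2067
Stage 2: W1 = 2067; c = 33; a(2) = 2*(21) + 2*(33) = 108; iterating: a(2)=108, a(3)=258, a(4)=732, a(5)=1980, a(6)=5424, a(7)=14808, a(8)=40464, a(9)=110544, a(10)=302016, a(11)=825120, a(12)=2254272, a(13)=6158784, a(14)=16826112, a(15)=45969792, a(16)=125591808, a(17)=343123200, a(18)=937430016; answer 937430016
Stage 3: W2 = 937430016; d = 10; 9*(10)^2 + 5*(10)^1 + 9 = (900) + (50) + (9) = 959; answer 959
Stage 4: W3 = 959; w = 38; cross terms: (-27*-35 - -29*38)=2047, (-29*-18 - 37*-35)=1817, (37*11 - 37*-18)=1073, (37*38 - -27*11)=1703; twice the area = |6640| = 6640; area = 3320; answer 3320

3320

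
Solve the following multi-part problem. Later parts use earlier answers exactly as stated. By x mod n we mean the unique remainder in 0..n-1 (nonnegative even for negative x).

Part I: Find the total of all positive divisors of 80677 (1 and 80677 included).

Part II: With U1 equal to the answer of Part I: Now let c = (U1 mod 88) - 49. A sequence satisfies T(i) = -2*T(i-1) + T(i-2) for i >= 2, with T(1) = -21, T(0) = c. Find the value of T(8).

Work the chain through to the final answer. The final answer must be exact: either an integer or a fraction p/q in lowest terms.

12117

Part I: 80677 is prime, so its only divisors are 1 and 80677; sigma = 1 + 80677 = 80678; answer 80678
Part II: U1 = 80678; c = 21; T(2) = -2*(-21) + 1*(21) = 63; iterating: T(2)=63, T(3)=-147, T(4)=357, T(5)=-861, T(6)=2079, T(7)=-5019, T(8)=12117; answer 12117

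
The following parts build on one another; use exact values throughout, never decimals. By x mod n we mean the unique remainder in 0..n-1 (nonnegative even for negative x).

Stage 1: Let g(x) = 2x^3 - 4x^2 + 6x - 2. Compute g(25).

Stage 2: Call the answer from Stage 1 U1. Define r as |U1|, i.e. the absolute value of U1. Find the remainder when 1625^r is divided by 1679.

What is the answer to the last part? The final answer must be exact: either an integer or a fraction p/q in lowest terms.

1204

Stage 1: 2*(25)^3 - 4*(25)^2 + 6*(25)^1 - 2 = (31250) + (-2500) + (150) + (-2) = 28898; answer 28898
Stage 2: U1 = 28898; r = 28898; squarings mod 1679: 1625^1=1625, 1625^2=1237, 1625^4=600, 1625^8=694, 1625^16=1442, 1625^32=762, 1625^64=1389, 1625^128=150, 1625^256=673, 1625^512=1278, 1625^1024=1296, 1625^2048=616, 1625^4096=2, 1625^8192=4, 1625^16384=16; 1625^28898 = 1625^2 * 1625^32 * 1625^64 * 1625^128 * 1625^4096 * 1625^8192 * 1625^16384 = 1204 (mod 1679); answer 1204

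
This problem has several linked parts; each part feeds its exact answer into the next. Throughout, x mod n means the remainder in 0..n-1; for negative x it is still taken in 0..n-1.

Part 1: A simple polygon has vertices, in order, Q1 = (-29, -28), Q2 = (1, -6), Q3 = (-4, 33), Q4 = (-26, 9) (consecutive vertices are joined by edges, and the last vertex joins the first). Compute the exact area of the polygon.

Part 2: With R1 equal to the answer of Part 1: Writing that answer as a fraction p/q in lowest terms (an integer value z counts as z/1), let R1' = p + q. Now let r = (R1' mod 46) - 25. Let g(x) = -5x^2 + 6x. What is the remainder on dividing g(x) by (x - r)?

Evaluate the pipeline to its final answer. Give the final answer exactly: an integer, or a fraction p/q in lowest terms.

Part 1: cross terms: (-29*-6 - 1*-28)=202, (1*33 - -4*-6)=9, (-4*9 - -26*33)=822, (-26*-28 - -29*9)=989; twice the area = |2022| = 2022; area = 1011; answer 1011
Part 2: R1 = 1011; threaded value p + q = 1012; r = -25; remainder = value at the root: -5*(-25)^2 + 6*(-25)^1 = (-3125) + (-150) = -3275; answer -3275

-3275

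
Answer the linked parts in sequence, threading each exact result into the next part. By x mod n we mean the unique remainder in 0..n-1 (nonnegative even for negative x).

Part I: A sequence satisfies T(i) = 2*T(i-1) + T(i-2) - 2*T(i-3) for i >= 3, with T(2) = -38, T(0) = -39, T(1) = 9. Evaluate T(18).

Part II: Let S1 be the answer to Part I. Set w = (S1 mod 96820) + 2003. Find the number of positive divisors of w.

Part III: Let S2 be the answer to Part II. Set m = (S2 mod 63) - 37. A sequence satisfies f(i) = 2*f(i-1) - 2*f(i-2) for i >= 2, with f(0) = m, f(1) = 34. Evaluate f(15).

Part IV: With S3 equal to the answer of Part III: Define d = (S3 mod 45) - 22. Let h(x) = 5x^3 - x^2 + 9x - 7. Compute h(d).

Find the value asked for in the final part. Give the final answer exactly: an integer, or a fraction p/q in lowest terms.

Part I: T(3) = 2*(-38) + 1*(9) - 2*(-39) = 11; iterating: T(3)=11, T(4)=-34, T(5)=19, T(6)=-18, T(7)=51, T(8)=46, T(9)=179, T(10)=302, T(11)=691, T(12)=1326, T(13)=2739, T(14)=5422, T(15)=10931, T(16)=21806, T(17)=43699, T(18)=87342; answer 87342
Part II: S1 = 87342; w = 89345; 89345 = 5 * 107 * 167; number of divisors = (1+1) * (1+1) * (1+1) = 8; answer 8
Part III: S2 = 8; m = -29; f(2) = 2*(34) - 2*(-29) = 126; iterating: f(2)=126, f(3)=184, f(4)=116, f(5)=-136, f(6)=-504, f(7)=-736, f(8)=-464, f(9)=544, f(10)=2016, f(11)=2944, f(12)=1856, f(13)=-2176, f(14)=-8064, f(15)=-11776; answer -11776
Part IV: S3 = -11776; d = -8; 5*(-8)^3 - 1*(-8)^2 + 9*(-8)^1 - 7 = (-2560) + (-64) + (-72) + (-7) = -2703; answer -2703

-2703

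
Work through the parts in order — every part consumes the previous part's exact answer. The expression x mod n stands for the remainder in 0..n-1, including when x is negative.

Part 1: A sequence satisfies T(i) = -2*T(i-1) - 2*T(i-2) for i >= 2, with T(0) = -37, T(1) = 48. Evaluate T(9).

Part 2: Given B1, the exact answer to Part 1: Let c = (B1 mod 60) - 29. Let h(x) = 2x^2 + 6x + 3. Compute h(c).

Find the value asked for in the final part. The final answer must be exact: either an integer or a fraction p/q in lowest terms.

Part 1: T(2) = -2*(48) - 2*(-37) = -22; iterating: T(2)=-22, T(3)=-52, T(4)=148, T(5)=-192, T(6)=88, T(7)=208, T(8)=-592, T(9)=768; answer 768
Part 2: B1 = 768; c = 19; 2*(19)^2 + 6*(19)^1 + 3 = (722) + (114) + (3) = 839; answer 839

839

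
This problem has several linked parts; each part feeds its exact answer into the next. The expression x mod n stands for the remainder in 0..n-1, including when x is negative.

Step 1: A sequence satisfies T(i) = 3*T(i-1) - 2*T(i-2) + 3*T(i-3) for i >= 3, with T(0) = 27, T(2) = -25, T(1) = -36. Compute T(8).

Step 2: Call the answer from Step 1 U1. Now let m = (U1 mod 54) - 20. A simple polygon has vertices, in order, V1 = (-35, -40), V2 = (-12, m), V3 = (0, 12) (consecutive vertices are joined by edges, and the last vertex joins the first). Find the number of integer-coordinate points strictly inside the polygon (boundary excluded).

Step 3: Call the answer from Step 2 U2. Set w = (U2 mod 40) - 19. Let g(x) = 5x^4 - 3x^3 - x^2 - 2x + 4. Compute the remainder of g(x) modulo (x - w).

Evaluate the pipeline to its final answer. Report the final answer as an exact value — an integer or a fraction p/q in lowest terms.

Step 1: T(3) = 3*(-25) - 2*(-36) + 3*(27) = 78; iterating: T(3)=78, T(4)=176, T(5)=297, T(6)=773, T(7)=2253, T(8)=6104; answer 6104
Step 2: U1 = 6104; m = -18; cross terms: (-35*-18 - -12*-40)=150, (-12*12 - 0*-18)=-144, (0*-40 - -35*12)=420; twice the area = |426| = 426; area = 213; boundary points = 1 + 6 + 1 = 8; strictly interior points = area - boundary/2 + 1 = 210; answer 210
Step 3: U2 = 210; w = -9; remainder = value at the root: 5*(-9)^4 - 3*(-9)^3 - 1*(-9)^2 - 2*(-9)^1 + 4 = (32805) + (2187) + (-81) + (18) + (4) = 34933; answer 34933

34933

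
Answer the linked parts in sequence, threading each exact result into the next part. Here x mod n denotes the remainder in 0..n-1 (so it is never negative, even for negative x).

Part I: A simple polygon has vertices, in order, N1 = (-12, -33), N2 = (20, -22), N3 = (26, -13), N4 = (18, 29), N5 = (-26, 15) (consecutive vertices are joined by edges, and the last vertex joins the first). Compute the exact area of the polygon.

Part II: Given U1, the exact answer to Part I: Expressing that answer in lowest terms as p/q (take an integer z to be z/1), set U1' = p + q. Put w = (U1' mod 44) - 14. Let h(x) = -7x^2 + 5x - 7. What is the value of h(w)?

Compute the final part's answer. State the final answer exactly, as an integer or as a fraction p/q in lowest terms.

-2185

Part I: cross terms: (-12*-22 - 20*-33)=924, (20*-13 - 26*-22)=312, (26*29 - 18*-13)=988, (18*15 - -26*29)=1024, (-26*-33 - -12*15)=1038; twice the area = |4286| = 4286; area = 2143; answer 2143
Part II: U1 = 2143; threaded value p + q = 2144; w = 18; -7*(18)^2 + 5*(18)^1 - 7 = (-2268) + (90) + (-7) = -2185; answer -2185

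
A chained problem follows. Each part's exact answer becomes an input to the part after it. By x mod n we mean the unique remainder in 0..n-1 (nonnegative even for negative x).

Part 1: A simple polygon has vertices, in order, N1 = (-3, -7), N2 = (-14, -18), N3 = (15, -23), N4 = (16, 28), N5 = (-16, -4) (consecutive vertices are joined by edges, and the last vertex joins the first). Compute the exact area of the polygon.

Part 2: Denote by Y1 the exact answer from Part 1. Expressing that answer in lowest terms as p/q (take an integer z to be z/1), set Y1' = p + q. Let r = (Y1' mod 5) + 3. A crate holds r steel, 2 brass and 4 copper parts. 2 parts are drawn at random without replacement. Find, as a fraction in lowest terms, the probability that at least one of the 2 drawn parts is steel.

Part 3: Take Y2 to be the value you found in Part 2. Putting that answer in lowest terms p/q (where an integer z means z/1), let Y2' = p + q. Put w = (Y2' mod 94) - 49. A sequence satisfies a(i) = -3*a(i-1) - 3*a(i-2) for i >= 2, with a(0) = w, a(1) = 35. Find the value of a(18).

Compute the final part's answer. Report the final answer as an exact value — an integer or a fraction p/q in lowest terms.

866052

Part 1: cross terms: (-3*-18 - -14*-7)=-44, (-14*-23 - 15*-18)=592, (15*28 - 16*-23)=788, (16*-4 - -16*28)=384, (-16*-7 - -3*-4)=100; twice the area = |1820| = 1820; area = 910; answer 910
Part 2: Y1 = 910; threaded value p + q = 911; r = 4; total draws C(10,2) = 45; complement C(6,2) = 15; favorable 45 - 15 = 30; P = 2/3; answer 2/3
Part 3: Y2 = 2/3; threaded value p + q = 5; w = -44; a(2) = -3*(35) - 3*(-44) = 27; iterating: a(2)=27, a(3)=-186, a(4)=477, a(5)=-873, a(6)=1188, a(7)=-945, a(8)=-729, a(9)=5022, a(10)=-12879, a(11)=23571, a(12)=-32076, a(13)=25515, a(14)=19683, a(15)=-135594, a(16)=347733, a(17)=-636417, a(18)=866052; answer 866052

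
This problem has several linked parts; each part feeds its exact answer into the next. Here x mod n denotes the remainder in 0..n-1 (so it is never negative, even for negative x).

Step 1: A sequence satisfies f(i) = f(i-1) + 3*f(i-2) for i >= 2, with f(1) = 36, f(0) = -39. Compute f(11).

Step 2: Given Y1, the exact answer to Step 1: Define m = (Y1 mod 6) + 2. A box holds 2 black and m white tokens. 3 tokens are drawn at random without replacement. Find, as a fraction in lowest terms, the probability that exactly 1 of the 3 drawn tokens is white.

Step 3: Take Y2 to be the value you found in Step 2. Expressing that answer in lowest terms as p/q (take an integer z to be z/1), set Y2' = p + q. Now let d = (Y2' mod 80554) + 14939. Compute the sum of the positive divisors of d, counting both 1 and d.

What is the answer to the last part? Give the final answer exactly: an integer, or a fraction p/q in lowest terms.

14948

Step 1: f(2) = 1*(36) + 3*(-39) = -81; iterating: f(2)=-81, f(3)=27, f(4)=-216, f(5)=-135, f(6)=-783, f(7)=-1188, f(8)=-3537, f(9)=-7101, f(10)=-17712, f(11)=-39015; answer -39015
Step 2: Y1 = -39015; m = 5; total draws C(7,3) = 35; favorable C(5,1)*C(2,2) = 5; P = 1/7; answer 1/7
Step 3: Y2 = 1/7; threaded value p + q = 8; d = 14947; 14947 is prime, so its only divisors are 1 and 14947; sigma = 1 + 14947 = 14948; answer 14948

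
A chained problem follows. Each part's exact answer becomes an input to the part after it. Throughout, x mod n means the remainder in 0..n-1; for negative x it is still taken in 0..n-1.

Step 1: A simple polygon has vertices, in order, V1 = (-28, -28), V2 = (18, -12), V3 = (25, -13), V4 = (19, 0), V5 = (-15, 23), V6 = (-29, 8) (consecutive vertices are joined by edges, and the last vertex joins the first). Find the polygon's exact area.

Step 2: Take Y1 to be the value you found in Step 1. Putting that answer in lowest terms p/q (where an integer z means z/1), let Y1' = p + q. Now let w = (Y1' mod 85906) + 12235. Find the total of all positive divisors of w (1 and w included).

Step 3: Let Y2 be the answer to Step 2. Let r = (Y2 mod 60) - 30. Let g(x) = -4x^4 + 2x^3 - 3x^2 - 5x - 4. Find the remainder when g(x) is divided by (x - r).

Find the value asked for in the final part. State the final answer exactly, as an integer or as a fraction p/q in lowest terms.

-4894

Step 1: cross terms: (-28*-12 - 18*-28)=840, (18*-13 - 25*-12)=66, (25*0 - 19*-13)=247, (19*23 - -15*0)=437, (-15*8 - -29*23)=547, (-29*-28 - -28*8)=1036; twice the area = |3173| = 3173; area = 3173/2; answer 3173/2
Step 2: Y1 = 3173/2; threaded value p + q = 3175; w = 15410; 15410 = 2 * 5 * 23 * 67; sigma = (1 + 2) * (1 + 5) * (1 + 23) * (1 + 67) = 3 * 6 * 24 * 68 = 29376; answer 29376
Step 3: Y2 = 29376; r = 6; remainder = value at the root: -4*(6)^4 + 2*(6)^3 - 3*(6)^2 - 5*(6)^1 - 4 = (-5184) + (432) + (-108) + (-30) + (-4) = -4894; answer -4894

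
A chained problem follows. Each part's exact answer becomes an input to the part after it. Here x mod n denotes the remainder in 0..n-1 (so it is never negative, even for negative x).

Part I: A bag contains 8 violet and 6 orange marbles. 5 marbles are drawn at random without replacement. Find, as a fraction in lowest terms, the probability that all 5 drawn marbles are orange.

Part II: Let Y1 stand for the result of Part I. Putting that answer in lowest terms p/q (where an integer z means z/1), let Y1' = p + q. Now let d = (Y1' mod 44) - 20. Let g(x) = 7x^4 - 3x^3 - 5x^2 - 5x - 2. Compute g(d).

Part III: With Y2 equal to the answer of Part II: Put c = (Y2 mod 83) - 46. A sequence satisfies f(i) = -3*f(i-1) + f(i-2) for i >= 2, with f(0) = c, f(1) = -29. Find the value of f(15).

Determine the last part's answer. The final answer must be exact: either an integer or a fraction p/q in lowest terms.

Part I: total draws C(14,5) = 2002; favorable C(6,5) = 6; P = 3/1001; answer 3/1001
Part II: Y1 = 3/1001; threaded value p + q = 1004; d = 16; 7*(16)^4 - 3*(16)^3 - 5*(16)^2 - 5*(16)^1 - 2 = (458752) + (-12288) + (-1280) + (-80) + (-2) = 445102; answer 445102
Part III: Y2 = 445102; c = 10; f(2) = -3*(-29) + 1*(10) = 97; iterating: f(2)=97, f(3)=-320, f(4)=1057, f(5)=-3491, f(6)=11530, f(7)=-38081, f(8)=125773, f(9)=-415400, f(10)=1371973, f(11)=-4531319, f(12)=14965930, f(13)=-49429109, f(14)=163253257, f(15)=-539188880; answer -539188880

-539188880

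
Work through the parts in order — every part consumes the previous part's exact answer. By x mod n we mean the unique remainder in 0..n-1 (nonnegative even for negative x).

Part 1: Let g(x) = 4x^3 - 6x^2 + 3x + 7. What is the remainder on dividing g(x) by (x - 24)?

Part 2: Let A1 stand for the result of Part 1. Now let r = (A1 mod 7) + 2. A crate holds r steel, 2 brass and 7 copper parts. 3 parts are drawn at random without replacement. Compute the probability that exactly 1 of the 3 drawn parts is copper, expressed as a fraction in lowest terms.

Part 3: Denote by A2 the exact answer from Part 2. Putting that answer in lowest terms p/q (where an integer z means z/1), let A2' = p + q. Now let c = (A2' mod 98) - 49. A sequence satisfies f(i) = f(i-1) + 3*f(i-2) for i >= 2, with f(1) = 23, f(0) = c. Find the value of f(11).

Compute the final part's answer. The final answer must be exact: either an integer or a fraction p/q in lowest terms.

131249

Part 1: remainder = value at the root: 4*(24)^3 - 6*(24)^2 + 3*(24)^1 + 7 = (55296) + (-3456) + (72) + (7) = 51919; answer 51919
Part 2: A1 = 51919; r = 2; total draws C(11,3) = 165; favorable C(7,1)*C(4,2) = 42; P = 14/55; answer 14/55
Part 3: A2 = 14/55; threaded value p + q = 69; c = 20; f(2) = 1*(23) + 3*(20) = 83; iterating: f(2)=83, f(3)=152, f(4)=401, f(5)=857, f(6)=2060, f(7)=4631, f(8)=10811, f(9)=24704, f(10)=57137, f(11)=131249; answer 131249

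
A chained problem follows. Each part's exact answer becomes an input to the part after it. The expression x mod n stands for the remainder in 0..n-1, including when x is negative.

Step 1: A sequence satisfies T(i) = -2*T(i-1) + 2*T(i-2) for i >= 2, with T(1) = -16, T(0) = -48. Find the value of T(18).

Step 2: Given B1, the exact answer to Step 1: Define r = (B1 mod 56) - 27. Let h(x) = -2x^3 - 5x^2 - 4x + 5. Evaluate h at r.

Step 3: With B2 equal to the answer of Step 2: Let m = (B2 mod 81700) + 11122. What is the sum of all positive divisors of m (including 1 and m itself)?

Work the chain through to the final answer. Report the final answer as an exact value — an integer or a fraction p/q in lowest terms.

26040

Step 1: T(2) = -2*(-16) + 2*(-48) = -64; iterating: T(2)=-64, T(3)=96, T(4)=-320, T(5)=832, T(6)=-2304, T(7)=6272, T(8)=-17152, T(9)=46848, T(10)=-128000, T(11)=349696, T(12)=-955392, T(13)=2610176, T(14)=-7131136, T(15)=19482624, T(16)=-53227520, T(17)=145420288, T(18)=-397295616; answer -397295616
Step 2: B1 = -397295616; r = -3; -2*(-3)^3 - 5*(-3)^2 - 4*(-3)^1 + 5 = (54) + (-45) + (12) + (5) = 26; answer 26
Step 3: B2 = 26; m = 11148; 11148 = 2^2 * 3 * 929; sigma = (1 + 2 + 4) * (1 + 3) * (1 + 929) = 7 * 4 * 930 = 26040; answer 26040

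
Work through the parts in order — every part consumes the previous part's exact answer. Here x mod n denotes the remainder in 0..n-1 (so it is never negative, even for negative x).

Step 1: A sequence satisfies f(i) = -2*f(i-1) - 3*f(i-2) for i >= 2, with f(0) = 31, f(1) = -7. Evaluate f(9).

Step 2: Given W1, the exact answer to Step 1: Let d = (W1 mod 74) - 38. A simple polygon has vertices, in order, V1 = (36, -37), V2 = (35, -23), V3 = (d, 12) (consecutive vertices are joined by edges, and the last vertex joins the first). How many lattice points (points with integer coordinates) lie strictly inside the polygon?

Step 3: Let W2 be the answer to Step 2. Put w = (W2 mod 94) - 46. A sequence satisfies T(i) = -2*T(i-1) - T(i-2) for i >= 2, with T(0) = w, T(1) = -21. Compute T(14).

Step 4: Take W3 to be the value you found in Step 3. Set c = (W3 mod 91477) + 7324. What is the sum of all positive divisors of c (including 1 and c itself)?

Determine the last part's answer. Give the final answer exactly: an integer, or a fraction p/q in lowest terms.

15372

Step 1: f(2) = -2*(-7) - 3*(31) = -79; iterating: f(2)=-79, f(3)=179, f(4)=-121, f(5)=-295, f(6)=953, f(7)=-1021, f(8)=-817, f(9)=4697; answer 4697
Step 2: W1 = 4697; d = -3; cross terms: (36*-23 - 35*-37)=467, (35*12 - -3*-23)=351, (-3*-37 - 36*12)=-321; twice the area = |497| = 497; area = 497/2; boundary points = 1 + 1 + 1 = 3; strictly interior points = area - boundary/2 + 1 = 248; answer 248
Step 3: W2 = 248; w = 14; T(2) = -2*(-21) - 1*(14) = 28; iterating: T(2)=28, T(3)=-35, T(4)=42, T(5)=-49, T(6)=56, T(7)=-63, T(8)=70, T(9)=-77, T(10)=84, T(11)=-91, T(12)=98, T(13)=-105, T(14)=112; answer 112
Step 4: W3 = 112; c = 7436; 7436 = 2^2 * 11 * 13^2; sigma = (1 + 2 + 4) * (1 + 11) * (1 + 13 + 169) = 7 * 12 * 183 = 15372; answer 15372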